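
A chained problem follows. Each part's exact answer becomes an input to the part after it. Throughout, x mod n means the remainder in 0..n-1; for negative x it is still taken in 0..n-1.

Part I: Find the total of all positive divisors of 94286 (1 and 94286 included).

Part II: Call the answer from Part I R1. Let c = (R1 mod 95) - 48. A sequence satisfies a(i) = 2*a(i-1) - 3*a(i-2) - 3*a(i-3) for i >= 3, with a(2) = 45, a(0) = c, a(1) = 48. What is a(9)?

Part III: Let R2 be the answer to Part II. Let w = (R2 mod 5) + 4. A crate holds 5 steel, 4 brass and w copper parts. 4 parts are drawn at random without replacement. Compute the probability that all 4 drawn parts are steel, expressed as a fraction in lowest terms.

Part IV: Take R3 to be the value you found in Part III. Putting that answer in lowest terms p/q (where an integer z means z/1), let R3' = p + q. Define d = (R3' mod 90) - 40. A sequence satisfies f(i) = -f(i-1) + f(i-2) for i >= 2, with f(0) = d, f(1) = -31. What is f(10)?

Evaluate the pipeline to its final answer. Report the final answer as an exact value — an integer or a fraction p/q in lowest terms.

Part I: 94286 = 2 * 47143; sigma = (1 + 2) * (1 + 47143) = 3 * 47144 = 141432; answer 141432
Part II: R1 = 141432; c = 24; a(3) = 2*(45) - 3*(48) - 3*(24) = -126; iterating: a(3)=-126, a(4)=-531, a(5)=-819, a(6)=333, a(7)=4716, a(8)=10890, a(9)=6633; answer 6633
Part III: R2 = 6633; w = 7; total draws C(16,4) = 1820; favorable C(5,4) = 5; P = 1/364; answer 1/364
Part IV: R3 = 1/364; threaded value p + q = 365; d = -35; f(2) = -1*(-31) + 1*(-35) = -4; iterating: f(2)=-4, f(3)=-27, f(4)=23, f(5)=-50, f(6)=73, f(7)=-123, f(8)=196, f(9)=-319, f(10)=515; answer 515

515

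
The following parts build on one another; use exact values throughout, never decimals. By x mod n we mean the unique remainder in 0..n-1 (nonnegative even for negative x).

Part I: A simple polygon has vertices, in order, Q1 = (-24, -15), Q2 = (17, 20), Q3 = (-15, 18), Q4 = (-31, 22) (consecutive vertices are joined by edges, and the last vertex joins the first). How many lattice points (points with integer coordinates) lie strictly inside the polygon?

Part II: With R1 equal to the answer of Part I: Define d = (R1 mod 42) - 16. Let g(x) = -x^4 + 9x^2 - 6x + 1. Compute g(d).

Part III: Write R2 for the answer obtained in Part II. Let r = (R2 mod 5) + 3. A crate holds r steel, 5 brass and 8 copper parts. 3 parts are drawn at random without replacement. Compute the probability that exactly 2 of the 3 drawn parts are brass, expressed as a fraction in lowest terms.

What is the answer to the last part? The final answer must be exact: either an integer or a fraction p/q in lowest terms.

Part I: cross terms: (-24*20 - 17*-15)=-225, (17*18 - -15*20)=606, (-15*22 - -31*18)=228, (-31*-15 - -24*22)=993; twice the area = |1602| = 1602; area = 801; boundary points = 1 + 2 + 4 + 1 = 8; strictly interior points = area - boundary/2 + 1 = 798; answer 798
Part II: R1 = 798; d = -16; -1*(-16)^4 + 9*(-16)^2 - 6*(-16)^1 + 1 = (-65536) + (2304) + (96) + (1) = -63135; answer -63135
Part III: R2 = -63135; r = 3; total draws C(16,3) = 560; favorable C(5,2)*C(11,1) = 110; P = 11/56; answer 11/56

11/56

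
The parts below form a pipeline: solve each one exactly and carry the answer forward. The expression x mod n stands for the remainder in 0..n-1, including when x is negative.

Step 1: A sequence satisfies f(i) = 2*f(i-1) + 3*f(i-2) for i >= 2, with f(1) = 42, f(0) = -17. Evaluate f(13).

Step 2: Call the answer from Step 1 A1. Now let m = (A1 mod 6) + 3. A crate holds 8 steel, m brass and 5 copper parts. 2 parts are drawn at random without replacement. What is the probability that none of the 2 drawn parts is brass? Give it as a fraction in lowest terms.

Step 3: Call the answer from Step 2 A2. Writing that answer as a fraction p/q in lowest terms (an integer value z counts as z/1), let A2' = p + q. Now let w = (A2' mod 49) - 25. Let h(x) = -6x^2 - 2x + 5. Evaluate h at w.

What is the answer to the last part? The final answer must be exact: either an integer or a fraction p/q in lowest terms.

Step 1: f(2) = 2*(42) + 3*(-17) = 33; iterating: f(2)=33, f(3)=192, f(4)=483, f(5)=1542, f(6)=4533, f(7)=13692, f(8)=40983, f(9)=123042, f(10)=369033, f(11)=1107192, f(12)=3321483, f(13)=9964542; answer 9964542
Step 2: A1 = 9964542; m = 3; total draws C(16,2) = 120; favorable C(13,2) = 78; P = 13/20; answer 13/20
Step 3: A2 = 13/20; threaded value p + q = 33; w = 8; -6*(8)^2 - 2*(8)^1 + 5 = (-384) + (-16) + (5) = -395; answer -395

-395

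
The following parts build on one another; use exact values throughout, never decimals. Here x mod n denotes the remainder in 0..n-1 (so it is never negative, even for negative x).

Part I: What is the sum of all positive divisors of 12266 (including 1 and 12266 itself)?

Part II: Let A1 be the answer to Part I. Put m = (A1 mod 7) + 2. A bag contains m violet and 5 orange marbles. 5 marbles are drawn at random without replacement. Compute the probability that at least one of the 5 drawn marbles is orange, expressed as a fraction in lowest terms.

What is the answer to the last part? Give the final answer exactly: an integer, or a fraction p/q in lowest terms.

1231/1287

Part I: 12266 = 2 * 6133; sigma = (1 + 2) * (1 + 6133) = 3 * 6134 = 18402; answer 18402
Part II: A1 = 18402; m = 8; total draws C(13,5) = 1287; complement C(8,5) = 56; favorable 1287 - 56 = 1231; P = 1231/1287; answer 1231/1287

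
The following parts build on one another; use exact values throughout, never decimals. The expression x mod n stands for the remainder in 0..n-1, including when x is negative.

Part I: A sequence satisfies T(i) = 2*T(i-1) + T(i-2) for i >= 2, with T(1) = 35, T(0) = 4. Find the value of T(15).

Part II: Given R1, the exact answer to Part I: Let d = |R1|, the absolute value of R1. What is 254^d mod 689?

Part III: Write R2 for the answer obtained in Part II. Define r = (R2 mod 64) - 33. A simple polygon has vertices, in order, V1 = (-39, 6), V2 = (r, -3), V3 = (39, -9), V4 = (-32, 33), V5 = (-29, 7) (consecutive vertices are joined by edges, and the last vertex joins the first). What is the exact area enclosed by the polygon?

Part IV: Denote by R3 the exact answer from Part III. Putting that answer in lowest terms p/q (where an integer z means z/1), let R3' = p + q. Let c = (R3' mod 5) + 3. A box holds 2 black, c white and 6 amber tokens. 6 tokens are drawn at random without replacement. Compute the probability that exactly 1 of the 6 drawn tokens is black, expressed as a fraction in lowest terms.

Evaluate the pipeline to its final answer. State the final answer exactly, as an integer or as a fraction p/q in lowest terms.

6/11

Part I: T(2) = 2*(35) + 1*(4) = 74; iterating: T(2)=74, T(3)=183, T(4)=440, T(5)=1063, T(6)=2566, T(7)=6195, T(8)=14956, T(9)=36107, T(10)=87170, T(11)=210447, T(12)=508064, T(13)=1226575, T(14)=2961214, T(15)=7149003; answer 7149003
Part II: R1 = 7149003; d = 7149003; squarings mod 689: 254^1=254, 254^2=439, 254^4=490, 254^8=328, 254^16=100, 254^32=354, 254^64=607, 254^128=523, 254^256=685, 254^512=16, 254^1024=256, 254^2048=81, 254^4096=360, 254^8192=68, 254^16384=490, 254^32768=328, 254^65536=100, 254^131072=354, 254^262144=607, 254^524288=523, 254^1048576=685, 254^2097152=16, 254^4194304=256; 254^7149003 = 254^1 * 254^2 * 254^8 * 254^64 * 254^128 * 254^256 * 254^1024 * 254^4096 * 254^65536 * 254^262144 * 254^524288 * 254^2097152 * 254^4194304 = 278 (mod 689); answer 278
Part III: R2 = 278; r = -11; cross terms: (-39*-3 - -11*6)=183, (-11*-9 - 39*-3)=216, (39*33 - -32*-9)=999, (-32*7 - -29*33)=733, (-29*6 - -39*7)=99; twice the area = |2230| = 2230; area = 1115; answer 1115
Part IV: R3 = 1115; threaded value p + q = 1116; c = 4; total draws C(12,6) = 924; favorable C(2,1)*C(10,5) = 504; P = 6/11; answer 6/11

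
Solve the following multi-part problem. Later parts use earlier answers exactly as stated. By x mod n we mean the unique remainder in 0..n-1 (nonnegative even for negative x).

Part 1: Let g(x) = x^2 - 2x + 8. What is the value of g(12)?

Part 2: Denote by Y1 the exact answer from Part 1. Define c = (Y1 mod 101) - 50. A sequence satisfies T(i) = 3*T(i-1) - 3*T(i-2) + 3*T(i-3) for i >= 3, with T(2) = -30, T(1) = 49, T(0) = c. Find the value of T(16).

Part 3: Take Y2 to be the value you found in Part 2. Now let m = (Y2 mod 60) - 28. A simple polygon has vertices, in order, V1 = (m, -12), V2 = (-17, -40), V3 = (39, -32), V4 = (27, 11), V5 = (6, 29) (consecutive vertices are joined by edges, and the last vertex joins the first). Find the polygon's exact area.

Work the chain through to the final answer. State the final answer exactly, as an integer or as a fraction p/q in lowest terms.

5149/2

Part 1: 1*(12)^2 - 2*(12)^1 + 8 = (144) + (-24) + (8) = 128; answer 128
Part 2: Y1 = 128; c = -23; T(3) = 3*(-30) - 3*(49) + 3*(-23) = -306; iterating: T(3)=-306, T(4)=-681, T(5)=-1215, T(6)=-2520, T(7)=-5958, T(8)=-13959, T(9)=-31563, T(10)=-70686, T(11)=-159246, T(12)=-360369, T(13)=-815427, T(14)=-1842912, T(15)=-4163562, T(16)=-9408231; answer -9408231
Part 3: Y2 = -9408231; m = -19; cross terms: (-19*-40 - -17*-12)=556, (-17*-32 - 39*-40)=2104, (39*11 - 27*-32)=1293, (27*29 - 6*11)=717, (6*-12 - -19*29)=479; twice the area = |5149| = 5149; area = 5149/2; answer 5149/2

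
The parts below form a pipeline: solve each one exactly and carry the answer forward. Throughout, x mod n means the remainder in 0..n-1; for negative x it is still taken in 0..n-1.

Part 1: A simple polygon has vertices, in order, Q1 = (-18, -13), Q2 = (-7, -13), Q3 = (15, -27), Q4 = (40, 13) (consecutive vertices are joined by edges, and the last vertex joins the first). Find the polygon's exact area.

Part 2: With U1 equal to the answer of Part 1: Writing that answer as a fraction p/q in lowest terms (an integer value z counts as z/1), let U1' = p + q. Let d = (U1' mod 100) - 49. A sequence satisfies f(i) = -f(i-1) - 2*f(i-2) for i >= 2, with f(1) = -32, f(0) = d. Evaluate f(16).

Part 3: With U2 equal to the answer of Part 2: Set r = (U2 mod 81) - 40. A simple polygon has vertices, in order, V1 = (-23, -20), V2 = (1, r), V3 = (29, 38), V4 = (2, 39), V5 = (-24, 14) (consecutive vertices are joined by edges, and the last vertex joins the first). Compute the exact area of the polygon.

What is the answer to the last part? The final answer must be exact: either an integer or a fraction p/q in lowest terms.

Part 1: cross terms: (-18*-13 - -7*-13)=143, (-7*-27 - 15*-13)=384, (15*13 - 40*-27)=1275, (40*-13 - -18*13)=-286; twice the area = |1516| = 1516; area = 758; answer 758
Part 2: U1 = 758; threaded value p + q = 759; d = 10; f(2) = -1*(-32) - 2*(10) = 12; iterating: f(2)=12, f(3)=52, f(4)=-76, f(5)=-28, f(6)=180, f(7)=-124, f(8)=-236, f(9)=484, f(10)=-12, f(11)=-956, f(12)=980, f(13)=932, f(14)=-2892, f(15)=1028, f(16)=4756; answer 4756
Part 3: U2 = 4756; r = 18; cross terms: (-23*18 - 1*-20)=-394, (1*38 - 29*18)=-484, (29*39 - 2*38)=1055, (2*14 - -24*39)=964, (-24*-20 - -23*14)=802; twice the area = |1943| = 1943; area = 1943/2; answer 1943/2

1943/2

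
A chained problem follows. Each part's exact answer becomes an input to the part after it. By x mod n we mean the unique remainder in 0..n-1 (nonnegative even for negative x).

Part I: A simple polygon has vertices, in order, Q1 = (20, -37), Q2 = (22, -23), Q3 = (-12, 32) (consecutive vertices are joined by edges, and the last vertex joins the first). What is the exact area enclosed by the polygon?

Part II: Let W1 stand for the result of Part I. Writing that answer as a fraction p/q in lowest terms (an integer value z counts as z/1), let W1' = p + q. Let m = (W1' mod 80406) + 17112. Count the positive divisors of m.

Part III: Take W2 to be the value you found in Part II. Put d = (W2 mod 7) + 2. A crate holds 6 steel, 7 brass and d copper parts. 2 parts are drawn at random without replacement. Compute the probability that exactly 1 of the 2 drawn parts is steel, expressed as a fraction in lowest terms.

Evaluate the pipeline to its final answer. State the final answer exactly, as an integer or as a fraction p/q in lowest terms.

Part I: cross terms: (20*-23 - 22*-37)=354, (22*32 - -12*-23)=428, (-12*-37 - 20*32)=-196; twice the area = |586| = 586; area = 293; answer 293
Part II: W1 = 293; threaded value p + q = 294; m = 17406; 17406 = 2 * 3^2 * 967; number of divisors = (1+1) * (2+1) * (1+1) = 12; answer 12
Part III: W2 = 12; d = 7; total draws C(20,2) = 190; favorable C(6,1)*C(14,1) = 84; P = 42/95; answer 42/95

42/95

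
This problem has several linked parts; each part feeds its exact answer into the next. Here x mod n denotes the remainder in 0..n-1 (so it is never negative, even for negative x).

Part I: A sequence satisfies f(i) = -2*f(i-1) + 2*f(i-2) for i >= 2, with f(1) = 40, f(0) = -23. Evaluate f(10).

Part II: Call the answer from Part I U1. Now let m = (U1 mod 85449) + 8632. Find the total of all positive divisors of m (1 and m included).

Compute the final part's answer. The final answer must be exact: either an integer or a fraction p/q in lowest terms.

74336

Part I: f(2) = -2*(40) + 2*(-23) = -126; iterating: f(2)=-126, f(3)=332, f(4)=-916, f(5)=2496, f(6)=-6824, f(7)=18640, f(8)=-50928, f(9)=139136, f(10)=-380128; answer -380128
Part II: U1 = -380128; m = 55749; 55749 = 3 * 18583; sigma = (1 + 3) * (1 + 18583) = 4 * 18584 = 74336; answer 74336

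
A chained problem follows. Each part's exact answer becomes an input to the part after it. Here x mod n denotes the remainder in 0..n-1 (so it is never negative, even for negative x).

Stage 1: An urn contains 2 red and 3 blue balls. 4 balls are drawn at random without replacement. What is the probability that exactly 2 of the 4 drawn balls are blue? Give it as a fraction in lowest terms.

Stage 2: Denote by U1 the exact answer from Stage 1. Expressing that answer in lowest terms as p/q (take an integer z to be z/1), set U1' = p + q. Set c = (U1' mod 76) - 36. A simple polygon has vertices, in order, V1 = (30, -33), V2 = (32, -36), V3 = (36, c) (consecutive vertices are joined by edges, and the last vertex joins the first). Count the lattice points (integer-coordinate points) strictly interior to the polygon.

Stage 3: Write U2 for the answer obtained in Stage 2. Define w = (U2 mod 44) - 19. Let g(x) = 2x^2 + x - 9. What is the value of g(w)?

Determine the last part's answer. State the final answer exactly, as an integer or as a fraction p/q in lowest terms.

Stage 1: total draws C(5,4) = 5; favorable C(3,2)*C(2,2) = 3; P = 3/5; answer 3/5
Stage 2: U1 = 3/5; threaded value p + q = 8; c = -28; cross terms: (30*-36 - 32*-33)=-24, (32*-28 - 36*-36)=400, (36*-33 - 30*-28)=-348; twice the area = |28| = 28; area = 14; boundary points = 1 + 4 + 1 = 6; strictly interior points = area - boundary/2 + 1 = 12; answer 12
Stage 3: U2 = 12; w = -7; 2*(-7)^2 + 1*(-7)^1 - 9 = (98) + (-7) + (-9) = 82; answer 82

82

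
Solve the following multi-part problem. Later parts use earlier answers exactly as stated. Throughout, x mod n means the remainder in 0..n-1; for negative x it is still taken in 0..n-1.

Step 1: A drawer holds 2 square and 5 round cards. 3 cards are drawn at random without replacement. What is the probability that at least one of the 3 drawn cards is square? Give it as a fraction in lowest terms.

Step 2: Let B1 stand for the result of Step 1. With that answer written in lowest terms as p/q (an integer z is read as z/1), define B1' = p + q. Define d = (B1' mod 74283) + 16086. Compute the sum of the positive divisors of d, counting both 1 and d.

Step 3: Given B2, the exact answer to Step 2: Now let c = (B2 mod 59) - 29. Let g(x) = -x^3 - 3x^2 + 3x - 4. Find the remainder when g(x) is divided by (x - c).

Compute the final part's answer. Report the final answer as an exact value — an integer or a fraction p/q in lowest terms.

-15484

Step 1: total draws C(7,3) = 35; complement C(5,3) = 10; favorable 35 - 10 = 25; P = 5/7; answer 5/7
Step 2: B1 = 5/7; threaded value p + q = 12; d = 16098; 16098 = 2 * 3 * 2683; sigma = (1 + 2) * (1 + 3) * (1 + 2683) = 3 * 4 * 2684 = 32208; answer 32208
Step 3: B2 = 32208; c = 24; remainder = value at the root: -1*(24)^3 - 3*(24)^2 + 3*(24)^1 - 4 = (-13824) + (-1728) + (72) + (-4) = -15484; answer -15484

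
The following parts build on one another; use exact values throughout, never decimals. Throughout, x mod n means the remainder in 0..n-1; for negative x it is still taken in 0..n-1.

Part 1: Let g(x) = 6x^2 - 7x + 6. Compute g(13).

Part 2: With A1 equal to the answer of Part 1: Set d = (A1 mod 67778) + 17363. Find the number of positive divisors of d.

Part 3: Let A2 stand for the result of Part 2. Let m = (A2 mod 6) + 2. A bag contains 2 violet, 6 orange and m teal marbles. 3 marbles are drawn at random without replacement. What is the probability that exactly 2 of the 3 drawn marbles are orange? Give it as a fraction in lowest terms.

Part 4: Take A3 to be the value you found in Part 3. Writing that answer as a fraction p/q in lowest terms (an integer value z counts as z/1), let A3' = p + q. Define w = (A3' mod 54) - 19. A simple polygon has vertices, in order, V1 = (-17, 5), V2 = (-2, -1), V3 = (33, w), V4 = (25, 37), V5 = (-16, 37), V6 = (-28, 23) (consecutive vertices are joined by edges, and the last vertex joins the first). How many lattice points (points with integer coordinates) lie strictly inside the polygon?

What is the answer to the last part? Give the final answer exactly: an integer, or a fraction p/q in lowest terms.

2049

Part 1: 6*(13)^2 - 7*(13)^1 + 6 = (1014) + (-91) + (6) = 929; answer 929
Part 2: A1 = 929; d = 18292; 18292 = 2^2 * 17 * 269; number of divisors = (2+1) * (1+1) * (1+1) = 12; answer 12
Part 3: A2 = 12; m = 2; total draws C(10,3) = 120; favorable C(6,2)*C(4,1) = 60; P = 1/2; answer 1/2
Part 4: A3 = 1/2; threaded value p + q = 3; w = -16; cross terms: (-17*-1 - -2*5)=27, (-2*-16 - 33*-1)=65, (33*37 - 25*-16)=1621, (25*37 - -16*37)=1517, (-16*23 - -28*37)=668, (-28*5 - -17*23)=251; twice the area = |4149| = 4149; area = 4149/2; boundary points = 3 + 5 + 1 + 41 + 2 + 1 = 53; strictly interior points = area - boundary/2 + 1 = 2049; answer 2049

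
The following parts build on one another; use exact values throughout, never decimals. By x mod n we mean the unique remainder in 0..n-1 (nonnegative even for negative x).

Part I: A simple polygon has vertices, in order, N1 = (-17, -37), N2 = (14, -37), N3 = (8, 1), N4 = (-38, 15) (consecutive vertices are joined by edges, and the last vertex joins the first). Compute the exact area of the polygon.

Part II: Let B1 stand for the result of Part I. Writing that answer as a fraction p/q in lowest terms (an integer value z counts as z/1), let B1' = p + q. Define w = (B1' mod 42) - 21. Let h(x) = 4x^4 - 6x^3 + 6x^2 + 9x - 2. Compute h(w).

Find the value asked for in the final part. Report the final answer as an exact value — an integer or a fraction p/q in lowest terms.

690218

Part I: cross terms: (-17*-37 - 14*-37)=1147, (14*1 - 8*-37)=310, (8*15 - -38*1)=158, (-38*-37 - -17*15)=1661; twice the area = |3276| = 3276; area = 1638; answer 1638
Part II: B1 = 1638; threaded value p + q = 1639; w = -20; 4*(-20)^4 - 6*(-20)^3 + 6*(-20)^2 + 9*(-20)^1 - 2 = (640000) + (48000) + (2400) + (-180) + (-2) = 690218; answer 690218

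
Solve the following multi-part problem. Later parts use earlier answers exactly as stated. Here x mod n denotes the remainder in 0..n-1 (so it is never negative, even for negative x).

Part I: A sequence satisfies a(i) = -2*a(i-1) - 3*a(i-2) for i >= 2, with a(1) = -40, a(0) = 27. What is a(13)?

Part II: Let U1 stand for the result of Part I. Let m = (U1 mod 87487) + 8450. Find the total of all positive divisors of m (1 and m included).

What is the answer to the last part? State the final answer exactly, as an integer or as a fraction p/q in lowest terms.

76416

Part I: a(2) = -2*(-40) - 3*(27) = -1; iterating: a(2)=-1, a(3)=122, a(4)=-241, a(5)=116, a(6)=491, a(7)=-1330, a(8)=1187, a(9)=1616, a(10)=-6793, a(11)=8738, a(12)=2903, a(13)=-32020; answer -32020
Part II: U1 = -32020; m = 63917; 63917 = 7 * 23 * 397; sigma = (1 + 7) * (1 + 23) * (1 + 397) = 8 * 24 * 398 = 76416; answer 76416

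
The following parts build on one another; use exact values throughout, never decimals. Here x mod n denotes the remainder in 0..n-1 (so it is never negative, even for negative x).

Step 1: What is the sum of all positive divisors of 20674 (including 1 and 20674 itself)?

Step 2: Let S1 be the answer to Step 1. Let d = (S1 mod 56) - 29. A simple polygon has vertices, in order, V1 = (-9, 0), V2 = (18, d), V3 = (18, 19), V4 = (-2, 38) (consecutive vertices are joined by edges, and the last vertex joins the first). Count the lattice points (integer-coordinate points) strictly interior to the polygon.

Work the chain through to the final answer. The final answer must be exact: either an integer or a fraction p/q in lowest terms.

Step 1: 20674 = 2 * 10337; sigma = (1 + 2) * (1 + 10337) = 3 * 10338 = 31014; answer 31014
Step 2: S1 = 31014; d = 17; cross terms: (-9*17 - 18*0)=-153, (18*19 - 18*17)=36, (18*38 - -2*19)=722, (-2*0 - -9*38)=342; twice the area = |947| = 947; area = 947/2; boundary points = 1 + 2 + 1 + 1 = 5; strictly interior points = area - boundary/2 + 1 = 472; answer 472

472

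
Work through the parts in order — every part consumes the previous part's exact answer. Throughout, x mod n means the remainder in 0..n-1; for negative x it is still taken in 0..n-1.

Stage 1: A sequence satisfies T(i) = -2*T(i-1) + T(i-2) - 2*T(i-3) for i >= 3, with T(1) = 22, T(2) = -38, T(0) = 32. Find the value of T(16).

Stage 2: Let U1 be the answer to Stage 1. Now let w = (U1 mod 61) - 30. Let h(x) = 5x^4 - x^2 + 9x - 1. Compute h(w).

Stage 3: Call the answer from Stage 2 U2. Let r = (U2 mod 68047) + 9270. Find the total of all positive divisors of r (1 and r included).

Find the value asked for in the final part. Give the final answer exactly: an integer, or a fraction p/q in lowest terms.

Stage 1: T(3) = -2*(-38) + 1*(22) - 2*(32) = 34; iterating: T(3)=34, T(4)=-150, T(5)=410, T(6)=-1038, T(7)=2786, T(8)=-7430, T(9)=19722, T(10)=-52446, T(11)=139474, T(12)=-370838, T(13)=986042, T(14)=-2621870, T(15)=6971458, T(16)=-18536870; answer -18536870
Stage 2: U1 = -18536870; w = 24; 5*(24)^4 - 1*(24)^2 + 9*(24)^1 - 1 = (1658880) + (-576) + (216) + (-1) = 1658519; answer 1658519
Stage 3: U2 = 1658519; r = 34661; 34661 = 11 * 23 * 137; sigma = (1 + 11) * (1 + 23) * (1 + 137) = 12 * 24 * 138 = 39744; answer 39744

39744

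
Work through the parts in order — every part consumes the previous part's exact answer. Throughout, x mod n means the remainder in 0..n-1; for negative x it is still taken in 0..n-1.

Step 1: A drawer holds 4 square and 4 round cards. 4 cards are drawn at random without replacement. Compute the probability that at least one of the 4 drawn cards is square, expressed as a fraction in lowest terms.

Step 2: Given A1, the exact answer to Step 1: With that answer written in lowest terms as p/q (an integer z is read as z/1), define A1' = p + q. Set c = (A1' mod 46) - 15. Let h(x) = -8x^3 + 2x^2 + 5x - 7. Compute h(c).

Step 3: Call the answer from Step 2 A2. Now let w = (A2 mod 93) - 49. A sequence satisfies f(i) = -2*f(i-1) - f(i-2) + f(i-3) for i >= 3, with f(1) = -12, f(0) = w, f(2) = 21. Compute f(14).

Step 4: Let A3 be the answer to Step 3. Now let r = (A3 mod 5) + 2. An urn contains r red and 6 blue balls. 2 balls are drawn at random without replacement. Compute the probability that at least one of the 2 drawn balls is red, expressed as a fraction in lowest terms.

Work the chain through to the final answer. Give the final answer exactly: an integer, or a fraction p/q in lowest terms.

Step 1: total draws C(8,4) = 70; complement C(4,4) = 1; favorable 70 - 1 = 69; P = 69/70; answer 69/70
Step 2: A1 = 69/70; threaded value p + q = 139; c = -14; -8*(-14)^3 + 2*(-14)^2 + 5*(-14)^1 - 7 = (21952) + (392) + (-70) + (-7) = 22267; answer 22267
Step 3: A2 = 22267; w = -9; f(3) = -2*(21) - 1*(-12) + 1*(-9) = -39; iterating: f(3)=-39, f(4)=45, f(5)=-30, f(6)=-24, f(7)=123, f(8)=-252, f(9)=357, f(10)=-339, f(11)=69, f(12)=558, f(13)=-1524, f(14)=2559; answer 2559
Step 4: A3 = 2559; r = 6; total draws C(12,2) = 66; complement C(6,2) = 15; favorable 66 - 15 = 51; P = 17/22; answer 17/22

17/22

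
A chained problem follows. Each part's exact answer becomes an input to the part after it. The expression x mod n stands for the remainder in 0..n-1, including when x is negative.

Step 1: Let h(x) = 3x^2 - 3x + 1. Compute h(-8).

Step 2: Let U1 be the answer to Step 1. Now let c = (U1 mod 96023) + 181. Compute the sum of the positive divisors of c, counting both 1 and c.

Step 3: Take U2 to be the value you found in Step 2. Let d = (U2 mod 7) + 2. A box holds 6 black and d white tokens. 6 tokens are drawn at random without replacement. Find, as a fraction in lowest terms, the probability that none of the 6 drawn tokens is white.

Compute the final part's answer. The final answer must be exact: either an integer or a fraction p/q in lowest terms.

1/1716

Step 1: 3*(-8)^2 - 3*(-8)^1 + 1 = (192) + (24) + (1) = 217; answer 217
Step 2: U1 = 217; c = 398; 398 = 2 * 199; sigma = (1 + 2) * (1 + 199) = 3 * 200 = 600; answer 600
Step 3: U2 = 600; d = 7; total draws C(13,6) = 1716; favorable C(6,6) = 1; P = 1/1716; answer 1/1716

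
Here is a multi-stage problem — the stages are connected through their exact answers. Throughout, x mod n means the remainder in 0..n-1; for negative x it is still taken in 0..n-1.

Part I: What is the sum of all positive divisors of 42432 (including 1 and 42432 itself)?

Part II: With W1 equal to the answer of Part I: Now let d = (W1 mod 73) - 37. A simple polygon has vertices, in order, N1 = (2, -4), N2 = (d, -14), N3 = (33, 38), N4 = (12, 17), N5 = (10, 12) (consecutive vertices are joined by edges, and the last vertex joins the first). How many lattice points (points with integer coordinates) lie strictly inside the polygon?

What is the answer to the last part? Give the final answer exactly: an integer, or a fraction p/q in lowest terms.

419

Part I: 42432 = 2^6 * 3 * 13 * 17; sigma = (1 + 2 + 4 + 8 + 16 + 32 + 64) * (1 + 3) * (1 + 13) * (1 + 17) = 127 * 4 * 14 * 18 = 128016; answer 128016
Part II: W1 = 128016; d = 10; cross terms: (2*-14 - 10*-4)=12, (10*38 - 33*-14)=842, (33*17 - 12*38)=105, (12*12 - 10*17)=-26, (10*-4 - 2*12)=-64; twice the area = |869| = 869; area = 869/2; boundary points = 2 + 1 + 21 + 1 + 8 = 33; strictly interior points = area - boundary/2 + 1 = 419; answer 419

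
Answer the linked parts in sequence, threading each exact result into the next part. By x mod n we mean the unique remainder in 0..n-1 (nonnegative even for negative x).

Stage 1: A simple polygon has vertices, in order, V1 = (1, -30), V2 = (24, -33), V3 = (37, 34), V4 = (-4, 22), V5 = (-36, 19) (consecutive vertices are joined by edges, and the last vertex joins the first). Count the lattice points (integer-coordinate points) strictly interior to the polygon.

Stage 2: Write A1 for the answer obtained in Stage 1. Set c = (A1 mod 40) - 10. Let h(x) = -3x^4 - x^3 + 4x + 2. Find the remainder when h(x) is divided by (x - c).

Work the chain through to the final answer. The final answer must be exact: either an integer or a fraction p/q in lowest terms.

Stage 1: cross terms: (1*-33 - 24*-30)=687, (24*34 - 37*-33)=2037, (37*22 - -4*34)=950, (-4*19 - -36*22)=716, (-36*-30 - 1*19)=1061; twice the area = |5451| = 5451; area = 5451/2; boundary points = 1 + 1 + 1 + 1 + 1 = 5; strictly interior points = area - boundary/2 + 1 = 2724; answer 2724
Stage 2: A1 = 2724; c = -6; remainder = value at the root: -3*(-6)^4 - 1*(-6)^3 + 4*(-6)^1 + 2 = (-3888) + (216) + (-24) + (2) = -3694; answer -3694

-3694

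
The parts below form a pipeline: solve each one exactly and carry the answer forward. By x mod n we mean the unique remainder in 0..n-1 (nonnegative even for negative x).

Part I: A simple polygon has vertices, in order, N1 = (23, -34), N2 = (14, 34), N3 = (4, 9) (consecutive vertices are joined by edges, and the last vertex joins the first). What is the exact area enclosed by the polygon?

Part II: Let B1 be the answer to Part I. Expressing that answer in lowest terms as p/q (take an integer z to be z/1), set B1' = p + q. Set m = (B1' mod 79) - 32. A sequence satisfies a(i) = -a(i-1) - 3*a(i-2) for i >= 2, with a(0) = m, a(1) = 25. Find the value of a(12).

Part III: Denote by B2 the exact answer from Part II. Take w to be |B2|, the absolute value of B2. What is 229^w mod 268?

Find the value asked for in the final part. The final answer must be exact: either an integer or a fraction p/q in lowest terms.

153

Part I: cross terms: (23*34 - 14*-34)=1258, (14*9 - 4*34)=-10, (4*-34 - 23*9)=-343; twice the area = |905| = 905; area = 905/2; answer 905/2
Part II: B1 = 905/2; threaded value p + q = 907; m = 6; a(2) = -1*(25) - 3*(6) = -43; iterating: a(2)=-43, a(3)=-32, a(4)=161, a(5)=-65, a(6)=-418, a(7)=613, a(8)=641, a(9)=-2480, a(10)=557, a(11)=6883, a(12)=-8554; answer -8554
Part III: B2 = -8554; w = 8554; squarings mod 268: 229^1=229, 229^2=181, 229^4=65, 229^8=205, 229^16=217, 229^32=189, 229^64=77, 229^128=33, 229^256=17, 229^512=21, 229^1024=173, 229^2048=181, 229^4096=65, 229^8192=205; 229^8554 = 229^2 * 229^8 * 229^32 * 229^64 * 229^256 * 229^8192 = 153 (mod 268); answer 153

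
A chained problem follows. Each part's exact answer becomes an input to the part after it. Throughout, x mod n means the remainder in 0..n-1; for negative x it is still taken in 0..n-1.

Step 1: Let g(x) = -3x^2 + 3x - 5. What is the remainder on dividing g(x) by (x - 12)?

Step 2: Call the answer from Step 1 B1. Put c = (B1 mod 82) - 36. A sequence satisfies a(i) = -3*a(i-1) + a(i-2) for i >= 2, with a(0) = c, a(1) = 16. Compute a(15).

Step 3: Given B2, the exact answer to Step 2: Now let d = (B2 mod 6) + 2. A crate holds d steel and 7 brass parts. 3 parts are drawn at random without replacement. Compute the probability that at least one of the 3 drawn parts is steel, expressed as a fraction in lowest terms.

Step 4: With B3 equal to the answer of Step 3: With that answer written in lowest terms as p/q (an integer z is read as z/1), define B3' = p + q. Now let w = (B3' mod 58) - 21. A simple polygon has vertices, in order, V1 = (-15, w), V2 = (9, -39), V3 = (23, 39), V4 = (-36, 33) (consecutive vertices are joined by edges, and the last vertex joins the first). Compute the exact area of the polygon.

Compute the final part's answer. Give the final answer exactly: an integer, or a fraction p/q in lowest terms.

3591/2

Step 1: remainder = value at the root: -3*(12)^2 + 3*(12)^1 - 5 = (-432) + (36) + (-5) = -401; answer -401
Step 2: B1 = -401; c = -27; a(2) = -3*(16) + 1*(-27) = -75; iterating: a(2)=-75, a(3)=241, a(4)=-798, a(5)=2635, a(6)=-8703, a(7)=28744, a(8)=-94935, a(9)=313549, a(10)=-1035582, a(11)=3420295, a(12)=-11296467, a(13)=37309696, a(14)=-123225555, a(15)=406986361; answer 406986361
Step 3: B2 = 406986361; d = 3; total draws C(10,3) = 120; complement C(7,3) = 35; favorable 120 - 35 = 85; P = 17/24; answer 17/24
Step 4: B3 = 17/24; threaded value p + q = 41; w = 20; cross terms: (-15*-39 - 9*20)=405, (9*39 - 23*-39)=1248, (23*33 - -36*39)=2163, (-36*20 - -15*33)=-225; twice the area = |3591| = 3591; area = 3591/2; answer 3591/2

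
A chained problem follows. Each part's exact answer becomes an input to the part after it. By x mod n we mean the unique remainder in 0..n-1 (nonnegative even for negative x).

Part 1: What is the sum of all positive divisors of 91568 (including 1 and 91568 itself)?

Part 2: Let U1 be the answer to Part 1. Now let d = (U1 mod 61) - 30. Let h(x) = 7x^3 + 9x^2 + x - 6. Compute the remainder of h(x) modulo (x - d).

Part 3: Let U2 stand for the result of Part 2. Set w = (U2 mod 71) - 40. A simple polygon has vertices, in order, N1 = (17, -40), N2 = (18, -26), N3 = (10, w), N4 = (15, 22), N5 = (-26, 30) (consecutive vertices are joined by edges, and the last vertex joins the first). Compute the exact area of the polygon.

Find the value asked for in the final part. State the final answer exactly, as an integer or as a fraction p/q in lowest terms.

2349/2

Part 1: 91568 = 2^4 * 59 * 97; sigma = (1 + 2 + 4 + 8 + 16) * (1 + 59) * (1 + 97) = 31 * 60 * 98 = 182280; answer 182280
Part 2: U1 = 182280; d = -18; remainder = value at the root: 7*(-18)^3 + 9*(-18)^2 + 1*(-18)^1 - 6 = (-40824) + (2916) + (-18) + (-6) = -37932; answer -37932
Part 3: U2 = -37932; w = 13; cross terms: (17*-26 - 18*-40)=278, (18*13 - 10*-26)=494, (10*22 - 15*13)=25, (15*30 - -26*22)=1022, (-26*-40 - 17*30)=530; twice the area = |2349| = 2349; area = 2349/2; answer 2349/2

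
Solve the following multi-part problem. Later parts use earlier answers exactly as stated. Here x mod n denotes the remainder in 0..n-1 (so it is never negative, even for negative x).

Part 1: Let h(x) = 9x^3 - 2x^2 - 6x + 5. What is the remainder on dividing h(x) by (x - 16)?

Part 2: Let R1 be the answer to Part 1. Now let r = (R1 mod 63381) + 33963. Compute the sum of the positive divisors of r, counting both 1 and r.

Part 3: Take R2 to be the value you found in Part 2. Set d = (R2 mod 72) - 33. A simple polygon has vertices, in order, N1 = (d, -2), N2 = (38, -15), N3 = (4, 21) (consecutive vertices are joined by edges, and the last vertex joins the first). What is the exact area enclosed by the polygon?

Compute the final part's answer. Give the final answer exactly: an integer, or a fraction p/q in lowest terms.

193

Part 1: remainder = value at the root: 9*(16)^3 - 2*(16)^2 - 6*(16)^1 + 5 = (36864) + (-512) + (-96) + (5) = 36261; answer 36261
Part 2: R1 = 36261; r = 70224; 70224 = 2^4 * 3 * 7 * 11 * 19; sigma = (1 + 2 + 4 + 8 + 16) * (1 + 3) * (1 + 7) * (1 + 11) * (1 + 19) = 31 * 4 * 8 * 12 * 20 = 238080; answer 238080
Part 3: R2 = 238080; d = 15; cross terms: (15*-15 - 38*-2)=-149, (38*21 - 4*-15)=858, (4*-2 - 15*21)=-323; twice the area = |386| = 386; area = 193; answer 193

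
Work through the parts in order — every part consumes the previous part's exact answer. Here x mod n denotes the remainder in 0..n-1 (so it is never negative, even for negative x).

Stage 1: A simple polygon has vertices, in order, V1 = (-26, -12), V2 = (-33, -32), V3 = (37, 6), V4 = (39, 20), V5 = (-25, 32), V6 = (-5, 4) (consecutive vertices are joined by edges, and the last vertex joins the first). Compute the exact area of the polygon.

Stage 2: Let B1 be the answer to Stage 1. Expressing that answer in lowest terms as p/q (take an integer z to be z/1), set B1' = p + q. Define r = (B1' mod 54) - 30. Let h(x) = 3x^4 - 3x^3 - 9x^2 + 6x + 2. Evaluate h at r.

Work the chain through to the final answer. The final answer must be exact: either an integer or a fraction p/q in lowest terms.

Stage 1: cross terms: (-26*-32 - -33*-12)=436, (-33*6 - 37*-32)=986, (37*20 - 39*6)=506, (39*32 - -25*20)=1748, (-25*4 - -5*32)=60, (-5*-12 - -26*4)=164; twice the area = |3900| = 3900; area = 1950; answer 1950
Stage 2: B1 = 1950; threaded value p + q = 1951; r = -23; 3*(-23)^4 - 3*(-23)^3 - 9*(-23)^2 + 6*(-23)^1 + 2 = (839523) + (36501) + (-4761) + (-138) + (2) = 871127; answer 871127

871127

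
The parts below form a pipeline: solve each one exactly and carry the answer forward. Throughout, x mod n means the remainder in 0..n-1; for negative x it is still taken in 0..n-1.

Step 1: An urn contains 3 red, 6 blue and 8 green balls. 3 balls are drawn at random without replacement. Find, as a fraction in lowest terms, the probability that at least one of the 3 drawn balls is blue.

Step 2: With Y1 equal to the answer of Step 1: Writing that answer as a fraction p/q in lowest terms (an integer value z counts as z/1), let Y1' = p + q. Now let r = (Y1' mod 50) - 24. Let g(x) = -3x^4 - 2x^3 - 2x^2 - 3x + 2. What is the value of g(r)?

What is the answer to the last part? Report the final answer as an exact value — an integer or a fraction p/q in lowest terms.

Step 1: total draws C(17,3) = 680; complement C(11,3) = 165; favorable 680 - 165 = 515; P = 103/136; answer 103/136
Step 2: Y1 = 103/136; threaded value p + q = 239; r = 15; -3*(15)^4 - 2*(15)^3 - 2*(15)^2 - 3*(15)^1 + 2 = (-151875) + (-6750) + (-450) + (-45) + (2) = -159118; answer -159118

-159118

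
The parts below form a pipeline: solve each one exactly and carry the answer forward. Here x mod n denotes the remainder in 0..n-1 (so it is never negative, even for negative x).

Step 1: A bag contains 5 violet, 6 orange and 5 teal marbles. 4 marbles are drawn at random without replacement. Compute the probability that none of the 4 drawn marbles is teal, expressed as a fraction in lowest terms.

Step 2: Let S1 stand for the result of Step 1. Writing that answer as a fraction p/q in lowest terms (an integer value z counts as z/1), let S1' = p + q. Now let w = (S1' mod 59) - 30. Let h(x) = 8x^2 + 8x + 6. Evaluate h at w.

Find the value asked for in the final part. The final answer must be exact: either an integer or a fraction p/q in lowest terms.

582

Step 1: total draws C(16,4) = 1820; favorable C(11,4) = 330; P = 33/182; answer 33/182
Step 2: S1 = 33/182; threaded value p + q = 215; w = 8; 8*(8)^2 + 8*(8)^1 + 6 = (512) + (64) + (6) = 582; answer 582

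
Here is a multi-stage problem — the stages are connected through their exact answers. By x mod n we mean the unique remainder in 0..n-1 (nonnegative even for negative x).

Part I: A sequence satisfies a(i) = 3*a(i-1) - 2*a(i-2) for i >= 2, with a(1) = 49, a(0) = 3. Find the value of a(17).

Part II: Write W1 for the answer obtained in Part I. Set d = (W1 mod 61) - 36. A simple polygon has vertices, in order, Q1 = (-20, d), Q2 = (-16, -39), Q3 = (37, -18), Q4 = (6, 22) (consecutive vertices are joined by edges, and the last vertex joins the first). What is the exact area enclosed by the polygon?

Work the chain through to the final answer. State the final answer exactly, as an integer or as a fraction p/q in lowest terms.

3719/2

Part I: a(2) = 3*(49) - 2*(3) = 141; iterating: a(2)=141, a(3)=325, a(4)=693, a(5)=1429, a(6)=2901, a(7)=5845, a(8)=11733, a(9)=23509, a(10)=47061, a(11)=94165, a(12)=188373, a(13)=376789, a(14)=753621, a(15)=1507285, a(16)=3014613, a(17)=6029269; answer 6029269
Part II: W1 = 6029269; d = -7; cross terms: (-20*-39 - -16*-7)=668, (-16*-18 - 37*-39)=1731, (37*22 - 6*-18)=922, (6*-7 - -20*22)=398; twice the area = |3719| = 3719; area = 3719/2; answer 3719/2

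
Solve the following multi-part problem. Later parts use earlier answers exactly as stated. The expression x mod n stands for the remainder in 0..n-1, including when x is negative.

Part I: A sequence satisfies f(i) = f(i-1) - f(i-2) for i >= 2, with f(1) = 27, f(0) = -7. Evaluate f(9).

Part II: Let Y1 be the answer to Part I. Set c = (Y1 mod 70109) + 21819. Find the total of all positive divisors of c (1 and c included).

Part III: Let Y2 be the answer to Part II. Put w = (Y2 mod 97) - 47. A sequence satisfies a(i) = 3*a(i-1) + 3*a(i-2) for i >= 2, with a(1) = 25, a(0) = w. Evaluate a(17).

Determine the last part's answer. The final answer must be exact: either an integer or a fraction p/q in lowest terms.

94946822595

Part I: f(2) = 1*(27) - 1*(-7) = 34; iterating: f(2)=34, f(3)=7, f(4)=-27, f(5)=-34, f(6)=-7, f(7)=27, f(8)=34, f(9)=7; answer 7
Part II: Y1 = 7; c = 21826; 21826 = 2 * 7 * 1559; sigma = (1 + 2) * (1 + 7) * (1 + 1559) = 3 * 8 * 1560 = 37440; answer 37440
Part III: Y2 = 37440; w = 48; a(2) = 3*(25) + 3*(48) = 219; iterating: a(2)=219, a(3)=732, a(4)=2853, a(5)=10755, a(6)=40824, a(7)=154737, a(8)=586683, a(9)=2224260, a(10)=8432829, a(11)=31971267, a(12)=121212288, a(13)=459550665, a(14)=1742288859, a(15)=6605518572, a(16)=25043422293, a(17)=94946822595; answer 94946822595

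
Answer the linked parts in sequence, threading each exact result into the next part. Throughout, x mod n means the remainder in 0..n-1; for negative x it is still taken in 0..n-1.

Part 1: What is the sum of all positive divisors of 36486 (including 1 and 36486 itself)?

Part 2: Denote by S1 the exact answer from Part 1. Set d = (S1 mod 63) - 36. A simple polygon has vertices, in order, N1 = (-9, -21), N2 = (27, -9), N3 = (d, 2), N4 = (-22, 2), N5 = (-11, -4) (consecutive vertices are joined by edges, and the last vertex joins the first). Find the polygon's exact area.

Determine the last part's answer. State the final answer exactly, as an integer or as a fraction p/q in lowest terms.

476

Part 1: 36486 = 2 * 3^2 * 2027; sigma = (1 + 2) * (1 + 3 + 9) * (1 + 2027) = 3 * 13 * 2028 = 79092; answer 79092
Part 2: S1 = 79092; d = -9; cross terms: (-9*-9 - 27*-21)=648, (27*2 - -9*-9)=-27, (-9*2 - -22*2)=26, (-22*-4 - -11*2)=110, (-11*-21 - -9*-4)=195; twice the area = |952| = 952; area = 476; answer 476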